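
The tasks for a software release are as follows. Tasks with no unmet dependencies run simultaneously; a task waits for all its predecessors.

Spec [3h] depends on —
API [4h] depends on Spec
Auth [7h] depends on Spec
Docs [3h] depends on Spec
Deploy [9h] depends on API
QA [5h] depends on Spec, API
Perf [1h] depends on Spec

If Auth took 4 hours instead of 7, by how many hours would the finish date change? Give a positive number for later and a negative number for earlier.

Critical path before the change: Spec→API→Deploy = 3+4+9 = 16 giving 16 hours.
The longest path through Auth is only 10 hours, so Auth has float 6.
That remains the longest chain; total 16 hours.
Change in finish: 16 − 16 = +0 hours.

0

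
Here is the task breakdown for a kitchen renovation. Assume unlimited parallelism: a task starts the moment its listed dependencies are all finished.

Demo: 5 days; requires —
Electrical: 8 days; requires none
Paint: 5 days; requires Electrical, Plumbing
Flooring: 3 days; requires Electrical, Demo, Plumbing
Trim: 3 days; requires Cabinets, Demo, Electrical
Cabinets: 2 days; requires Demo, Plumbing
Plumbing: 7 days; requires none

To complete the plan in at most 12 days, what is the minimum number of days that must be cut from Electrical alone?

1

Current finish: 13 days; target: 12.
Electrical is on every critical path, so each day cut from Electrical cuts the finish by one (this holds down to a finish of 12).
Need 13 − 12 = 1 day off Electrical → Electrical becomes 7 days, finish becomes 12.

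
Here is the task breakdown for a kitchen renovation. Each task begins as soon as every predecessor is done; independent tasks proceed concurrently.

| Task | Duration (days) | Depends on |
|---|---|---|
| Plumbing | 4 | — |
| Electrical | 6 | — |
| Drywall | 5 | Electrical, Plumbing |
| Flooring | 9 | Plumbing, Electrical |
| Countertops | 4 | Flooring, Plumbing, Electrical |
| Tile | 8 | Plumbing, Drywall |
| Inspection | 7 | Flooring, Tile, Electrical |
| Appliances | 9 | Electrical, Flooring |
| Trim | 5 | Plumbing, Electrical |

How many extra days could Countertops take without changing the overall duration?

Critical path: Electrical→Drywall→Tile→Inspection = 6+5+8+7 = 26, so the finish is 26 days.
Countertops finishes as early as 19 and must finish by 26.
Slack of Countertops = 22 − 15 = 7 days.

7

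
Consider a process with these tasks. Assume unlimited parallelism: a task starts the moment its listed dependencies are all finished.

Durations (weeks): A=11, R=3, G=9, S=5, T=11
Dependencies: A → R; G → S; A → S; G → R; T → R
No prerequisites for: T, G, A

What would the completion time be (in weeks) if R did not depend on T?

16

Original critical path: A→S = 11+5 = 16 ⇒ 16 weeks.
Dropping T→R doesn't change R's earliest start (11); another predecessor still binds.
After: A→S = 11+5 = 16 → 16 weeks.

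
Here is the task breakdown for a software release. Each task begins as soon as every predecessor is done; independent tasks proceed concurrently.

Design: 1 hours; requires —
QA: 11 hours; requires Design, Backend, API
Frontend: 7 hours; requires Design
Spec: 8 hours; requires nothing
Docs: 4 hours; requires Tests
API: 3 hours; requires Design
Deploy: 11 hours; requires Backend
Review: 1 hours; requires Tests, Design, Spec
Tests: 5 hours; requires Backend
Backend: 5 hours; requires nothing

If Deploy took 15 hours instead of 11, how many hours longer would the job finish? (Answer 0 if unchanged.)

Critical path before the change: Backend→Deploy = 5+11 = 16 giving 16 hours.
Since Deploy is critical, the +4 change carries straight to that chain (now 20 hours).
No other chain overtakes it, so the finish is 20 hours.
Change in finish: 20 − 16 = +4 hours.

4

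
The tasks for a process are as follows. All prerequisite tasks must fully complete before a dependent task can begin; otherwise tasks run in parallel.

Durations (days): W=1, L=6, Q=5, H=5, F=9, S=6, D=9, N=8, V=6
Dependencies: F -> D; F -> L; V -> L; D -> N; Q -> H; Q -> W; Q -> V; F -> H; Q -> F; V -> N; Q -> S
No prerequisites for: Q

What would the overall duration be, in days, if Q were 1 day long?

27

The binding path is Q→F→D→N = 5+9+9+8 = 31; finish at 31 days.
Since Q is critical, the -4 change carries straight to that chain (now 27 days).
The critical path is still Q→F→D→N; finish is now 27 days.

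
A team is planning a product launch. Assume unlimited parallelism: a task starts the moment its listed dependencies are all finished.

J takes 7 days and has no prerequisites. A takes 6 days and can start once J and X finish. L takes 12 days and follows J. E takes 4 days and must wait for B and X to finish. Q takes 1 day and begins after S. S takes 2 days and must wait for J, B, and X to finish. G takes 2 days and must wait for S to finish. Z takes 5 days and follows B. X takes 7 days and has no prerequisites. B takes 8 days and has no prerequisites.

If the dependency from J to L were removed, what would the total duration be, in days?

Original critical path: J→L = 7+12 = 19 ⇒ 19 days.
Without J→L, L's earliest start moves from 7 to 0.
The longest chain is now X→A = 7+6 = 13, so the schedule takes 13 days.

13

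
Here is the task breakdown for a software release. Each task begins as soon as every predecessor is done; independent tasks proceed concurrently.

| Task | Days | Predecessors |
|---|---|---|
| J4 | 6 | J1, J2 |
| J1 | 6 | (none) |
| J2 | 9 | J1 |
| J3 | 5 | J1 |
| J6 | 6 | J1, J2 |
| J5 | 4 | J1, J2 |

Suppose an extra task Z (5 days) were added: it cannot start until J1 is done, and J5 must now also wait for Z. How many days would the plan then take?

Originally the plan takes 21 days.
With Z inserted, J5 now waits for max(J1, J2, Z).
New critical path: J1→J2→J4 = 6+9+6 = 21 ⇒ 21 days.

21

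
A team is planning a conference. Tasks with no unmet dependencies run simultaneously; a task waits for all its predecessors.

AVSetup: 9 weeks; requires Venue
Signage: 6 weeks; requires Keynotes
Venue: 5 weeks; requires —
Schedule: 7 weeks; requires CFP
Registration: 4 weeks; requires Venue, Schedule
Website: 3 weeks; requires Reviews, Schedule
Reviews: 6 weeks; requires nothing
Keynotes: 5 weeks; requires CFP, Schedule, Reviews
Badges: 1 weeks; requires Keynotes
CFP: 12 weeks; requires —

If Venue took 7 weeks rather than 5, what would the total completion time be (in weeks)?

Actual critical path: CFP→Schedule→Keynotes→Signage = 12+7+5+6 = 30 ⇒ 30 weeks.
Venue is off the critical path — its longest chain is 14 weeks, giving 16 of slack.
That remains the longest chain; total 30 weeks.

30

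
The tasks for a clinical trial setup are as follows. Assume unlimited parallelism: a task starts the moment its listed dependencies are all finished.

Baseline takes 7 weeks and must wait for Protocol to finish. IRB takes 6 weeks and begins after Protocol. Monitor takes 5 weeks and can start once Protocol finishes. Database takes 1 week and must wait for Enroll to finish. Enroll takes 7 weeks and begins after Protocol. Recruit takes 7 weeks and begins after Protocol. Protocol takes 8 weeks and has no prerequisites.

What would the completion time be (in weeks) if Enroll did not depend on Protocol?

15

Before: longest chain Protocol→Enroll→Database = 8+7+1 = 16, finish 16.
Without Protocol→Enroll, Enroll's earliest start moves from 8 to 0.
New critical path: Protocol→Recruit = 8+7 = 15 ⇒ 15 weeks.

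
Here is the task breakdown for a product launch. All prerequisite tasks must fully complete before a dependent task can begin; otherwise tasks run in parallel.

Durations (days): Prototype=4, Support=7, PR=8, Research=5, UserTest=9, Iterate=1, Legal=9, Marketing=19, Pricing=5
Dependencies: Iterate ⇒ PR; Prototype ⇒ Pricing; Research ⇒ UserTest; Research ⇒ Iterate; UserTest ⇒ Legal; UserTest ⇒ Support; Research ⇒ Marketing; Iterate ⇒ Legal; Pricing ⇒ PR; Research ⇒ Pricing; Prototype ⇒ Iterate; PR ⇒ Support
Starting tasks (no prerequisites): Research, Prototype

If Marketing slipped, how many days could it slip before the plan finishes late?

1

Critical path: Research→Pricing→PR→Support = 5+5+8+7 = 25, so the finish is 25 days.
Longest path through Marketing: 24 days (earliest finish 24, latest finish 25).
Slack of Marketing = 6 − 5 = 1 day.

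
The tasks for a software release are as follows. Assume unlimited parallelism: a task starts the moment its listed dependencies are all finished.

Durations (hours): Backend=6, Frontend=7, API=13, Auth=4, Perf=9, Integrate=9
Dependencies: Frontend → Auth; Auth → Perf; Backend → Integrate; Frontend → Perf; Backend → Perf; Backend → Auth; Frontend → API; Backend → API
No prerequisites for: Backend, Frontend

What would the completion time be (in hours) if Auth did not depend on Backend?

20

Original critical path: Frontend→API = 7+13 = 20 ⇒ 20 hours.
Dropping Backend→Auth doesn't change Auth's earliest start (7); another predecessor still binds.
The longest chain is now Frontend→API = 7+13 = 20, so the plan takes 20 hours.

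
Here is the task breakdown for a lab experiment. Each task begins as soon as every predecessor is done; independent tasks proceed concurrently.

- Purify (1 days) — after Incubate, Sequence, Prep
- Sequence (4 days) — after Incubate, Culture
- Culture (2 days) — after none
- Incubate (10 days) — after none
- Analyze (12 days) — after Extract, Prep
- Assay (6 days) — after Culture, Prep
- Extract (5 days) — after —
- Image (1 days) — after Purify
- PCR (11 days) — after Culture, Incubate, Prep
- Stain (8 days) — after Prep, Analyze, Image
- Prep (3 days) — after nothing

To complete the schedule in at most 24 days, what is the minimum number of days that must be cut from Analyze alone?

Current finish: 25 days; target: 24.
Analyze is on every critical path, so each day cut from Analyze cuts the finish by one (this holds down to a finish of 24).
Need 25 − 24 = 1 day off Analyze → Analyze becomes 11 days, finish becomes 24.

1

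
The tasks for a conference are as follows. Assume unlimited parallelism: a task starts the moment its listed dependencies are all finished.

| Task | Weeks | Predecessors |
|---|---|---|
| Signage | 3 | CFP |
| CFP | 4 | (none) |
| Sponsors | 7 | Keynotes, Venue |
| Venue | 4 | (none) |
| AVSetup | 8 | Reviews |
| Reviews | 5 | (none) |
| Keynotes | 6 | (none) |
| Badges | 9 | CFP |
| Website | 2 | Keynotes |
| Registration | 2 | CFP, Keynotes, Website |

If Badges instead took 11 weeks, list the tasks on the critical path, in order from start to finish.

The binding path is CFP→Badges = 4+9 = 13; finish at 13 weeks.
Badges lies on that path, so at 11 weeks the path becomes 15 weeks.
No other chain overtakes it, so the finish is 15 weeks.

CFP, Badges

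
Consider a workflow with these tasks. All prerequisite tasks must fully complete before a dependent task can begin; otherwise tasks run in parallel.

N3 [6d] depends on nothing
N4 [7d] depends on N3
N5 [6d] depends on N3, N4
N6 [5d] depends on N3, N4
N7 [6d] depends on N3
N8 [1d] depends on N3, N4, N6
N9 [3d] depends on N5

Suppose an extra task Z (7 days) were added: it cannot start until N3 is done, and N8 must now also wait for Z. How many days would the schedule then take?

22

Originally the schedule takes 22 days.
With Z inserted, N8 now waits for max(N3, N4, N6, Z).
New critical path: N3→N4→N5→N9 = 6+7+6+3 = 22 ⇒ 22 days.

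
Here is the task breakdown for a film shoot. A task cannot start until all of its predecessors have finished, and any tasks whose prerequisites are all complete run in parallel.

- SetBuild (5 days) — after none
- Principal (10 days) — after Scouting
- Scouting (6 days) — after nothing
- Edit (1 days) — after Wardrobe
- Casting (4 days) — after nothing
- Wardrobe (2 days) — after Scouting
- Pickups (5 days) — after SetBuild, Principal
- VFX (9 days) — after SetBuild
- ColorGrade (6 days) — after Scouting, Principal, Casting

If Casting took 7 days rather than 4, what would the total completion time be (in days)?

The binding path is Scouting→Principal→ColorGrade = 6+10+6 = 22; finish at 22 days.
Casting has 12 days of float (longest path through it is 10).
The critical path is still Scouting→Principal→ColorGrade; finish is now 22 days.

22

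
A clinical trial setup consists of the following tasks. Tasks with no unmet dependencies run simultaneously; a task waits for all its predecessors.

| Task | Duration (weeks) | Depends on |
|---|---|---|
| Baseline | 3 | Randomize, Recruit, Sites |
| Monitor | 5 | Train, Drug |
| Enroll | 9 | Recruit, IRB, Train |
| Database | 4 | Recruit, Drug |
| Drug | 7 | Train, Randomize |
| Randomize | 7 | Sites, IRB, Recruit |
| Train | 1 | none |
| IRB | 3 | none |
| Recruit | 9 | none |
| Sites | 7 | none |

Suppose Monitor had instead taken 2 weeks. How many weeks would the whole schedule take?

Critical path before the change: Recruit→Randomize→Drug→Monitor = 9+7+7+5 = 28 giving 28 weeks.
Monitor lies on that path, so at 2 weeks the path becomes 25 weeks.
New critical path: Recruit→Randomize→Drug→Database = 9+7+7+4 = 27 ⇒ 27 weeks.

27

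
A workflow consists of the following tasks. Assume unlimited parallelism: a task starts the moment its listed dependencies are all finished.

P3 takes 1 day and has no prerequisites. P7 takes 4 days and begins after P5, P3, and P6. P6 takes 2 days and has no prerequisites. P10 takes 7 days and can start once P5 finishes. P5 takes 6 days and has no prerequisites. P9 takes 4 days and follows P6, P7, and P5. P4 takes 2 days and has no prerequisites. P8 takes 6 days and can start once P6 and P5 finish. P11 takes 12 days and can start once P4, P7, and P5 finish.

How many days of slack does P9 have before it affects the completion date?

8

Critical path: P5→P7→P11 = 6+4+12 = 22, so the finish is 22 days.
Longest path through P9: 14 days (earliest finish 14, latest finish 22).
Slack of P9 = 18 − 10 = 8 days.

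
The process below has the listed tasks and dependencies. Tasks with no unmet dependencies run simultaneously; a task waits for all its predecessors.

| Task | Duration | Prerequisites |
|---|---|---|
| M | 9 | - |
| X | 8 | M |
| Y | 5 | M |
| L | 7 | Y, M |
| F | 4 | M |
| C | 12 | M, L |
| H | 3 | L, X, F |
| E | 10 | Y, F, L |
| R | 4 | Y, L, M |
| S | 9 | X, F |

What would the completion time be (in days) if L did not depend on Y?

28

Original critical path: M→Y→L→C = 9+5+7+12 = 33 ⇒ 33 days.
Without Y→L, L's earliest start moves from 14 to 9.
The longest chain is now M→L→C = 9+7+12 = 28, so the project takes 28 days.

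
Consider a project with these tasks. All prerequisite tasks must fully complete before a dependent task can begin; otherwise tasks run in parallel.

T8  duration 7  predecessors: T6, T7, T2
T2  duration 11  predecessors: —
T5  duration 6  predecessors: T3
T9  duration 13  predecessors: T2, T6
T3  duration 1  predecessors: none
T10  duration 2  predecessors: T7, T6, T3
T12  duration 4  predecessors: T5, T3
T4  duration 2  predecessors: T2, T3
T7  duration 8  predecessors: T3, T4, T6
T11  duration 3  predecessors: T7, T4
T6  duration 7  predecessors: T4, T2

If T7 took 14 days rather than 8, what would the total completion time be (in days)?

41

The binding path is T2→T4→T6→T7→T8 = 11+2+7+8+7 = 35; finish at 35 days.
Since T7 is critical, the +6 change carries straight to that chain (now 41 days).
That remains the longest chain; total 41 days.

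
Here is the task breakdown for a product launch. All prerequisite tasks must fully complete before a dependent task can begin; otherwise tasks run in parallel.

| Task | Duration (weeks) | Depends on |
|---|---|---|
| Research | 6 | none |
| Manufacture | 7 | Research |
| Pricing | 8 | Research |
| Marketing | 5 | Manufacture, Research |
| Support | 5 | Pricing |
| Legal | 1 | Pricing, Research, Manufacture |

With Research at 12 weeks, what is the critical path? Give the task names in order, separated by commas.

Actual critical path: Research→Pricing→Support = 6+8+5 = 19 ⇒ 19 weeks.
Research lies on that path, so at 12 weeks the path becomes 25 weeks.
No other chain overtakes it, so the finish is 25 weeks.

Research, Pricing, Support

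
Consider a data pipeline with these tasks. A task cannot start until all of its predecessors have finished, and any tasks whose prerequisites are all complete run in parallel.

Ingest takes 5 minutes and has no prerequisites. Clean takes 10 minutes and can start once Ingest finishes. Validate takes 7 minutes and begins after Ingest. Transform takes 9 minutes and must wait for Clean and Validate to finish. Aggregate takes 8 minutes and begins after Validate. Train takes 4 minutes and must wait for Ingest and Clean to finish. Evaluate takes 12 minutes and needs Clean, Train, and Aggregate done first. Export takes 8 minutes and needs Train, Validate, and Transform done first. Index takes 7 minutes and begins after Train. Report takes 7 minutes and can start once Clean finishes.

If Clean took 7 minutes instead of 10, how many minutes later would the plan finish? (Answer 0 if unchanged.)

Baseline: Ingest→Clean→Transform→Export = 5+10+9+8 = 32 → 32 minutes.
Since Clean is critical, the -3 change carries straight to that chain (now 29 minutes).
The binding chain switches to Ingest→Validate→Aggregate→Evaluate = 5+7+8+12 = 32; finish 32 minutes.
Change in finish: 32 − 32 = +0 minutes.

0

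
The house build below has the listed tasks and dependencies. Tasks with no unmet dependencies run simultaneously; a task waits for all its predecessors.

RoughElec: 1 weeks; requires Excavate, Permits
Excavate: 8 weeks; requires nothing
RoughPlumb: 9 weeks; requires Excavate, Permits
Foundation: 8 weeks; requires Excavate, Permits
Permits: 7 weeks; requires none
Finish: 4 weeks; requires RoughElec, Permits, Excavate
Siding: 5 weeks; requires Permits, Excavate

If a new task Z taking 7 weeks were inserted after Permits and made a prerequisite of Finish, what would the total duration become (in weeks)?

18

Originally the plan takes 17 weeks.
With Z inserted, Finish now waits for max(RoughElec, Permits, Excavate, Z).
New critical path: Permits→Z→Finish = 7+7+4 = 18 ⇒ 18 weeks.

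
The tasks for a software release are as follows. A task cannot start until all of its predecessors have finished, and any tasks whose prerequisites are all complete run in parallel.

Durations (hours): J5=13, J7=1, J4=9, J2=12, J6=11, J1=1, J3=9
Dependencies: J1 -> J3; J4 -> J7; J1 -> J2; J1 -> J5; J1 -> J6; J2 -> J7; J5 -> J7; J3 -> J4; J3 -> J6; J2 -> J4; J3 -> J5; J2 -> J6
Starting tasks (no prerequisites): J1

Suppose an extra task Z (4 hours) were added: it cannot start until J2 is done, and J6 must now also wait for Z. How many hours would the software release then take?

Originally the software release takes 24 hours.
With Z inserted, J6 now waits for max(J2, J1, J3, Z).
New critical path: J1→J2→Z→J6 = 1+12+4+11 = 28 ⇒ 28 hours.

28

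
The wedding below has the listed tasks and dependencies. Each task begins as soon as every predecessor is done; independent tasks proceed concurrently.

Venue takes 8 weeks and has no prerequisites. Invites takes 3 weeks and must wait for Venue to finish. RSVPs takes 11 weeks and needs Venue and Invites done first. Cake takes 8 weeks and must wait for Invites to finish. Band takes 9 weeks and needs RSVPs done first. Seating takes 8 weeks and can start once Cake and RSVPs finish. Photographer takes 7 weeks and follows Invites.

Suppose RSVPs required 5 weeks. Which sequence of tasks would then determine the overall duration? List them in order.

Venue, Invites, Cake, Seating

As given, the longest chain is Venue→Invites→RSVPs→Band = 8+3+11+9 = 31, so the finish is 31 weeks.
RSVPs is on the critical path; changing it to 5 makes that path 25 weeks.
The binding chain switches to Venue→Invites→Cake→Seating = 8+3+8+8 = 27; finish 27 weeks.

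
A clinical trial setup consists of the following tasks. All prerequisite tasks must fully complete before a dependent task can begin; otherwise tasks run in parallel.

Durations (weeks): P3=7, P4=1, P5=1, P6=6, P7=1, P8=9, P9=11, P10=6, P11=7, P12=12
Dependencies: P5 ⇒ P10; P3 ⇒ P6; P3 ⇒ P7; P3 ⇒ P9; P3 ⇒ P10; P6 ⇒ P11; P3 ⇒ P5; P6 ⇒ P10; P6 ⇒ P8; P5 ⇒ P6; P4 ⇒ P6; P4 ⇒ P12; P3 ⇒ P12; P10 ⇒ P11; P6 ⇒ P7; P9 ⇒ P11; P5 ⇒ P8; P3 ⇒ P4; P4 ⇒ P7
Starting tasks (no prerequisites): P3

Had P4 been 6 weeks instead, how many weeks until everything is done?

Critical path before the change: P3→P4→P6→P10→P11 = 7+1+6+6+7 = 27 giving 27 weeks.
P4 lies on that path, so at 6 weeks the path becomes 32 weeks.
That remains the longest chain; total 32 weeks.

32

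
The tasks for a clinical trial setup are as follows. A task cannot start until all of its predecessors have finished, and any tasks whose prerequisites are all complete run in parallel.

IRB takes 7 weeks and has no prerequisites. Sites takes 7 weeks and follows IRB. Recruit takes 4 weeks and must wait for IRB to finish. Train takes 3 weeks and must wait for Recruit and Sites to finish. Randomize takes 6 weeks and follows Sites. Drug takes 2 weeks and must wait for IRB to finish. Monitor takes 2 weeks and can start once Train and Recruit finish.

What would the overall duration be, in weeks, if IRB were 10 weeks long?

23

Baseline: IRB→Sites→Randomize = 7+7+6 = 20 → 20 weeks.
IRB lies on that path, so at 10 weeks the path becomes 23 weeks.
The critical path is still IRB→Sites→Randomize; finish is now 23 weeks.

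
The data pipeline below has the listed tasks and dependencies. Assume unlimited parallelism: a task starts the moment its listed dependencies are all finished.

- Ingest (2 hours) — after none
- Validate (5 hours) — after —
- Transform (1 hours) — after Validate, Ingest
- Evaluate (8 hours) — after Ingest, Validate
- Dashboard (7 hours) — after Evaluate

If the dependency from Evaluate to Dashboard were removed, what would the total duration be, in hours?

Original critical path: Validate→Evaluate→Dashboard = 5+8+7 = 20 ⇒ 20 hours.
Without Evaluate→Dashboard, Dashboard's earliest start moves from 13 to 0.
New critical path: Validate→Evaluate = 5+8 = 13 ⇒ 13 hours.

13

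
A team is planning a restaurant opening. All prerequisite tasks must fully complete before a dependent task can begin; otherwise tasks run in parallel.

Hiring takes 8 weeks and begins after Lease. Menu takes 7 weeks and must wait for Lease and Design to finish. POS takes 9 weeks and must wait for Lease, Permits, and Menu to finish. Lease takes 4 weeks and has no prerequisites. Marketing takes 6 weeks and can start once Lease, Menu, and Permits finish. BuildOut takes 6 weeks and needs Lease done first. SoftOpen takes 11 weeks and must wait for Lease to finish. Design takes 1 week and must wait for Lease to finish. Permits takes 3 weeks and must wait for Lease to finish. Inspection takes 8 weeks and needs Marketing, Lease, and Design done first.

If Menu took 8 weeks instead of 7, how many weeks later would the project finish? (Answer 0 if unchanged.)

1

Baseline: Lease→Design→Menu→Marketing→Inspection = 4+1+7+6+8 = 26 → 26 weeks.
Since Menu is critical, the +1 change carries straight to that chain (now 27 weeks).
That remains the longest chain; total 27 weeks.
Change in finish: 27 − 26 = +1 weeks.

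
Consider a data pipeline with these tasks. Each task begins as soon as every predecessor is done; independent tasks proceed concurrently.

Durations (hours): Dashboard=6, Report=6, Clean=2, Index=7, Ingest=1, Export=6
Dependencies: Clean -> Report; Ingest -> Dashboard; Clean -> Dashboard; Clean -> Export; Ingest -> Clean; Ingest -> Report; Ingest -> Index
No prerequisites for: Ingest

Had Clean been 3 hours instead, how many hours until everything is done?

10

The binding path is Ingest→Clean→Export = 1+2+6 = 9; finish at 9 hours.
Since Clean is critical, the +1 change carries straight to that chain (now 10 hours).
The critical path is still Ingest→Clean→Export; finish is now 10 hours.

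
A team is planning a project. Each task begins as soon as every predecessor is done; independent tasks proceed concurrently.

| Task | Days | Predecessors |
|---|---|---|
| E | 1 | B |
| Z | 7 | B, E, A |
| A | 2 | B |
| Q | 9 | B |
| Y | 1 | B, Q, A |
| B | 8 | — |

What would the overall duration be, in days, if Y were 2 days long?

Baseline: B→Q→Y = 8+9+1 = 18 → 18 days.
Y is on the critical path; changing it to 2 makes that path 19 days.
The critical path is still B→Q→Y; finish is now 19 days.

19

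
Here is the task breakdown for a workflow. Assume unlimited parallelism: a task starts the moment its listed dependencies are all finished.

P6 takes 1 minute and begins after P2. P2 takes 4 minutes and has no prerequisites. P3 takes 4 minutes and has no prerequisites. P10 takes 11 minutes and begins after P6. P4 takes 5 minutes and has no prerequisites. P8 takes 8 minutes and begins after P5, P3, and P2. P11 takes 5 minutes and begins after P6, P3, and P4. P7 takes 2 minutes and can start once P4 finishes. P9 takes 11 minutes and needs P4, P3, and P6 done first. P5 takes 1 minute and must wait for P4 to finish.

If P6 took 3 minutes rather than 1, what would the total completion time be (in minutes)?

Critical path before the change: P2→P6→P9 = 4+1+11 = 16 giving 16 minutes.
P6 is on the critical path; changing it to 3 makes that path 18 minutes.
No other chain overtakes it, so the finish is 18 minutes.

18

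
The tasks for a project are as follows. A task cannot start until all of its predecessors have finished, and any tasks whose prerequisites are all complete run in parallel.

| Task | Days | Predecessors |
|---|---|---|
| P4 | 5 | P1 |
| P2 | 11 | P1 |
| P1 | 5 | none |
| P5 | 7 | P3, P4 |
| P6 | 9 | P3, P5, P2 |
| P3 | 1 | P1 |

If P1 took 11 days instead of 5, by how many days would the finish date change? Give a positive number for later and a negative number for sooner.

The binding path is P1→P4→P5→P6 = 5+5+7+9 = 26; finish at 26 days.
P1 is on the critical path; changing it to 11 makes that path 32 days.
The critical path is still P1→P4→P5→P6; finish is now 32 days.
Change in finish: 32 − 26 = +6 days.

6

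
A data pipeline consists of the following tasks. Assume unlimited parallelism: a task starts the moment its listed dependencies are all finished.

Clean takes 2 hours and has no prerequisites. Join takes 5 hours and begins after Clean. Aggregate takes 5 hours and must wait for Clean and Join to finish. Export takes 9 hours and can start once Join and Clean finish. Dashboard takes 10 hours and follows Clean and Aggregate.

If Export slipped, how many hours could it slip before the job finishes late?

Critical path: Clean→Join→Aggregate→Dashboard = 2+5+5+10 = 22, so the finish is 22 hours.
Export finishes as early as 16 and must finish by 22.
Slack of Export = 13 − 7 = 6 hours.

6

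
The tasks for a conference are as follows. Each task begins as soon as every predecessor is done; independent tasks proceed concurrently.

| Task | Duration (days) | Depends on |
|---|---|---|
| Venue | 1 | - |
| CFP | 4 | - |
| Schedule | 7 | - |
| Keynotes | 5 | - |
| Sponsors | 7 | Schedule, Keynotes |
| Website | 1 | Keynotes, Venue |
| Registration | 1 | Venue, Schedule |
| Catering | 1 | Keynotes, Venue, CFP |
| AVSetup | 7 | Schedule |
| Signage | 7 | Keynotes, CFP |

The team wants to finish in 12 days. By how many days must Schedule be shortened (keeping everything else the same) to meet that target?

2

Current finish: 14 days; target: 12.
Schedule is on every critical path, so each day cut from Schedule cuts the finish by one (this holds down to a finish of 12).
Need 14 − 12 = 2 days off Schedule → Schedule becomes 5 days, finish becomes 12.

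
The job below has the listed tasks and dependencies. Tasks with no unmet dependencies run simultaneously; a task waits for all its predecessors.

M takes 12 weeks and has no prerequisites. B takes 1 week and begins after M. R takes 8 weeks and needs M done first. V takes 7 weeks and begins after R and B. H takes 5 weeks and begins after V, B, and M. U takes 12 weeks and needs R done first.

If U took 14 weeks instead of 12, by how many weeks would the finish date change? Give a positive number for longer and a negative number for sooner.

2

The binding path is M→R→U = 12+8+12 = 32; finish at 32 weeks.
U is on the critical path; changing it to 14 makes that path 34 weeks.
The critical path is still M→R→U; finish is now 34 weeks.
Change in finish: 34 − 32 = +2 weeks.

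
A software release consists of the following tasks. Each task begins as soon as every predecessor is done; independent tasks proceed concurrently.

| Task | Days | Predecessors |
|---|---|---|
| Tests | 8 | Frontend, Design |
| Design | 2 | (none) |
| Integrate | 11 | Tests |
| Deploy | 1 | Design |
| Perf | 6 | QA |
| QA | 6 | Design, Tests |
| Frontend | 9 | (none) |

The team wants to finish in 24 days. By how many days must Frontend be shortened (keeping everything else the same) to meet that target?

Current finish: 29 days; target: 24.
Frontend is on every critical path, so each day cut from Frontend cuts the finish by one (this holds down to a finish of 22).
Need 29 − 24 = 5 days off Frontend → Frontend becomes 4 days, finish becomes 24.

5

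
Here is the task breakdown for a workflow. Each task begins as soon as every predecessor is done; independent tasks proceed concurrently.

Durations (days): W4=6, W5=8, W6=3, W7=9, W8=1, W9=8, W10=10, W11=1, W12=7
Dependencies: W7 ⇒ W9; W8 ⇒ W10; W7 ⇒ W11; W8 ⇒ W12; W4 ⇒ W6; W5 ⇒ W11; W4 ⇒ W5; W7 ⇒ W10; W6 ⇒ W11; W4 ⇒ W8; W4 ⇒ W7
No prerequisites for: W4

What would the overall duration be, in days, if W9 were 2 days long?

25

Actual critical path: W4→W7→W10 = 6+9+10 = 25 ⇒ 25 days.
W9 has 2 days of float (longest path through it is 23).
The critical path is still W4→W7→W10; finish is now 25 days.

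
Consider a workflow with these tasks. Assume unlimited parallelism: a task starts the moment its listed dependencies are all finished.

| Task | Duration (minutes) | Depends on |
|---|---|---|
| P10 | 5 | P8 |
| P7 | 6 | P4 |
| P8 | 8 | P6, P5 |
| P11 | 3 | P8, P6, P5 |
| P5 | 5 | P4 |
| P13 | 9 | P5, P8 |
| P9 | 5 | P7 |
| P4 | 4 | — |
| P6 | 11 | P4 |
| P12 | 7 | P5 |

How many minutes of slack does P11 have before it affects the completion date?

6

Critical path: P4→P6→P8→P13 = 4+11+8+9 = 32, so the finish is 32 minutes.
Longest path through P11: 26 minutes (earliest finish 26, latest finish 32).
Slack of P11 = 29 − 23 = 6 minutes.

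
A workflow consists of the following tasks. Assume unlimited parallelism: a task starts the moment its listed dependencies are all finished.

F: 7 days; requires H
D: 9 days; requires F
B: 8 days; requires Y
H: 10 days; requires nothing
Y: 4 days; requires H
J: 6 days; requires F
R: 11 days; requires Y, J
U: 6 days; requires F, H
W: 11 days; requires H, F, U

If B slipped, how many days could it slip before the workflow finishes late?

12

Critical path: H→F→U→W = 10+7+6+11 = 34, so the finish is 34 days.
Longest path through B: 22 days (earliest finish 22, latest finish 34).
Slack of B = 26 − 14 = 12 days.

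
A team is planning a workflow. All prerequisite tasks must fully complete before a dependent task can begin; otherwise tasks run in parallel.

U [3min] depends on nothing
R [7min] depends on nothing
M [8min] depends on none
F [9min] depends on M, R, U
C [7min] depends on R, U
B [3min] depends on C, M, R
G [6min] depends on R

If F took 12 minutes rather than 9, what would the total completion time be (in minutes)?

20

As given, the longest chain is M→F = 8+9 = 17, so the finish is 17 minutes.
Since F is critical, the +3 change carries straight to that chain (now 20 minutes).
No other chain overtakes it, so the finish is 20 minutes.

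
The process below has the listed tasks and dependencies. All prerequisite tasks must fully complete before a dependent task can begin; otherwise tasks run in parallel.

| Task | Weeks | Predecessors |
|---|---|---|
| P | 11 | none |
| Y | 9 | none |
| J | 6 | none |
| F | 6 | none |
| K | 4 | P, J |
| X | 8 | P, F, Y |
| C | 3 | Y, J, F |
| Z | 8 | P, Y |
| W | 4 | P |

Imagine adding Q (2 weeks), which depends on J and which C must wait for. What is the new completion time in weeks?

Originally the plan takes 19 weeks.
With Q inserted, C now waits for max(Y, J, F, Q).
New critical path: P→X = 11+8 = 19 ⇒ 19 weeks.

19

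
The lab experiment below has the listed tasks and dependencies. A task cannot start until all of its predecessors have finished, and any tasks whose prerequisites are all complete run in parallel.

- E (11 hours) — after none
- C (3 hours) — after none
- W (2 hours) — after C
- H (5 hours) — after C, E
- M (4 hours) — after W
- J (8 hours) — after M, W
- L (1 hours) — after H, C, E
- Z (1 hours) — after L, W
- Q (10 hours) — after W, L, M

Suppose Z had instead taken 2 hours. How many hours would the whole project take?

27

Critical path before the change: E→H→L→Q = 11+5+1+10 = 27 giving 27 hours.
Z has 9 hours of float (longest path through it is 18).
That remains the longest chain; total 27 hours.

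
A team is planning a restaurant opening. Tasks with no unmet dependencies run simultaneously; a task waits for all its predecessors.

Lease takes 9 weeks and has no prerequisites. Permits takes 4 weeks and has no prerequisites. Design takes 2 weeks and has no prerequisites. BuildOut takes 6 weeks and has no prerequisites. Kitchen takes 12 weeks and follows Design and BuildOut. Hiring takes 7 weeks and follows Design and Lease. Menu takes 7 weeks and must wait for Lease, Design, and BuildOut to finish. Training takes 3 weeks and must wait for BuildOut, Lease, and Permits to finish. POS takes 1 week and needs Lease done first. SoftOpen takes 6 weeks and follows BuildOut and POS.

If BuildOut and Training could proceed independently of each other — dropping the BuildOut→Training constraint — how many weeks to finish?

18

With the dependency in place, BuildOut→Kitchen = 6+12 = 18 sets the finish at 18 weeks.
Dropping BuildOut→Training doesn't change Training's earliest start (9); another predecessor still binds.
New critical path: BuildOut→Kitchen = 6+12 = 18 ⇒ 18 weeks.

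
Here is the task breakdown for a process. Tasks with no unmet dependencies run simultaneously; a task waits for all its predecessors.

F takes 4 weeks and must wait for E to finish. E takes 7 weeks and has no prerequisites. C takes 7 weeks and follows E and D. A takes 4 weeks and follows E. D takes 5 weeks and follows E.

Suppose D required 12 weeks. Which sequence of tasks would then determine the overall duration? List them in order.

The binding path is E→D→C = 7+5+7 = 19; finish at 19 weeks.
D is on the critical path; changing it to 12 makes that path 26 weeks.
No other chain overtakes it, so the finish is 26 weeks.

E, D, C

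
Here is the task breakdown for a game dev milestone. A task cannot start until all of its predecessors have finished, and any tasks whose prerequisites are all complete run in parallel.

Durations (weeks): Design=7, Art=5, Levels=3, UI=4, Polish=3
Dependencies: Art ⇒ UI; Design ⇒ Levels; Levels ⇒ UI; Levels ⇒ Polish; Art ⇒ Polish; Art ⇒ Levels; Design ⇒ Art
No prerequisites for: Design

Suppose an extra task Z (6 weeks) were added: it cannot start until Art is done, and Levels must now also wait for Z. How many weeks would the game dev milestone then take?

25

Originally the game dev milestone takes 19 weeks.
With Z inserted, Levels now waits for max(Art, Design, Z).
New critical path: Design→Art→Z→Levels→UI = 7+5+6+3+4 = 25 ⇒ 25 weeks.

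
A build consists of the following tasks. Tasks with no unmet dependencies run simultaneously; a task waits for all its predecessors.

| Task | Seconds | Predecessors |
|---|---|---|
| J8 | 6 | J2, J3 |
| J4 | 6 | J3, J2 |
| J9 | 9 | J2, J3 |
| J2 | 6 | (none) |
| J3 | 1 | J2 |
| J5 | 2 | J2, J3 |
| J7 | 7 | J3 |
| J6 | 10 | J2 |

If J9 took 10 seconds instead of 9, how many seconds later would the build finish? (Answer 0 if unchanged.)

Baseline: J2→J3→J9 = 6+1+9 = 16 → 16 seconds.
J9 lies on that path, so at 10 seconds the path becomes 17 seconds.
No other chain overtakes it, so the finish is 17 seconds.
Change in finish: 17 − 16 = +1 seconds.

1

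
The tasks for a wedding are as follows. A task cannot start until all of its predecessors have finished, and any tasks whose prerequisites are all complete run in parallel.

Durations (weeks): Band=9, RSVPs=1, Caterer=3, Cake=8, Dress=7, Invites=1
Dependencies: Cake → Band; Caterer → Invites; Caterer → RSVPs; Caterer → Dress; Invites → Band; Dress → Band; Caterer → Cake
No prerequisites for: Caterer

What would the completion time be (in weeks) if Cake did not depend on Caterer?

Original critical path: Caterer→Cake→Band = 3+8+9 = 20 ⇒ 20 weeks.
Without Caterer→Cake, Cake's earliest start moves from 3 to 0.
After: Caterer→Dress→Band = 3+7+9 = 19 → 19 weeks.

19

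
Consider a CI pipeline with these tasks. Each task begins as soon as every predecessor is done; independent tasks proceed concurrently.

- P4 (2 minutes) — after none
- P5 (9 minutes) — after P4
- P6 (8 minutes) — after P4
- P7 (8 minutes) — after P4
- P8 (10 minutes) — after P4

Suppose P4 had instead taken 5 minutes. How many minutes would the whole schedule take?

15

Critical path before the change: P4→P8 = 2+10 = 12 giving 12 minutes.
P4 is on the critical path; changing it to 5 makes that path 15 minutes.
The critical path is still P4→P8; finish is now 15 minutes.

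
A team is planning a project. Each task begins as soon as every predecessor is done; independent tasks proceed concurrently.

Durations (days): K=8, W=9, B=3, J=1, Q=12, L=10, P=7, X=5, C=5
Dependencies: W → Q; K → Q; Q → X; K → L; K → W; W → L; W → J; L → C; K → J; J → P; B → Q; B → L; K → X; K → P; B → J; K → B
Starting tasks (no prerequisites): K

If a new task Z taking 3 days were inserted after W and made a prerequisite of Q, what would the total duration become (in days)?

37

Originally the project takes 34 days.
With Z inserted, Q now waits for max(K, W, B, Z).
New critical path: K→W→Z→Q→X = 8+9+3+12+5 = 37 ⇒ 37 days.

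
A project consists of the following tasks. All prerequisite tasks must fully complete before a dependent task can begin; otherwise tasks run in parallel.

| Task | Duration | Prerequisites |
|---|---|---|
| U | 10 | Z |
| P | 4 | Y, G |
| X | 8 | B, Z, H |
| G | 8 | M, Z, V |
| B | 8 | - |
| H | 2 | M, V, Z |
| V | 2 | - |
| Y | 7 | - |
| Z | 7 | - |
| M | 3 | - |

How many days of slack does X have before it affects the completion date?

2

Z→G→P = 7+8+4 = 19 sets the makespan at 19 days.
Longest path through X: 17 days (earliest finish 17, latest finish 19).
Float = 19 − 17 = 2.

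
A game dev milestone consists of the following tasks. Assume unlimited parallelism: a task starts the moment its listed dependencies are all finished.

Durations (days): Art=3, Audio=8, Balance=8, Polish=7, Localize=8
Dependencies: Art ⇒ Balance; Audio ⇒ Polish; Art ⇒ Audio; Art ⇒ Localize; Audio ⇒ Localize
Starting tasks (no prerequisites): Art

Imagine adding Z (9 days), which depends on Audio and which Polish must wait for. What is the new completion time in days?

27

Originally the plan takes 19 days.
With Z inserted, Polish now waits for max(Audio, Z).
New critical path: Art→Audio→Z→Polish = 3+8+9+7 = 27 ⇒ 27 days.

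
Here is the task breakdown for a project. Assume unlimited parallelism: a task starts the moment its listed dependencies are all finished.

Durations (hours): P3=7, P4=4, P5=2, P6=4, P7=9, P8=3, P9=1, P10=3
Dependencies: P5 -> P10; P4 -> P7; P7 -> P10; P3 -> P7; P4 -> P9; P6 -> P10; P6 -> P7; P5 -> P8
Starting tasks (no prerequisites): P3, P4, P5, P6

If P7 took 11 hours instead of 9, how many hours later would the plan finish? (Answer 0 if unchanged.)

Actual critical path: P3→P7→P10 = 7+9+3 = 19 ⇒ 19 hours.
P7 lies on that path, so at 11 hours the path becomes 21 hours.
No other chain overtakes it, so the finish is 21 hours.
Change in finish: 21 − 19 = +2 hours.

2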